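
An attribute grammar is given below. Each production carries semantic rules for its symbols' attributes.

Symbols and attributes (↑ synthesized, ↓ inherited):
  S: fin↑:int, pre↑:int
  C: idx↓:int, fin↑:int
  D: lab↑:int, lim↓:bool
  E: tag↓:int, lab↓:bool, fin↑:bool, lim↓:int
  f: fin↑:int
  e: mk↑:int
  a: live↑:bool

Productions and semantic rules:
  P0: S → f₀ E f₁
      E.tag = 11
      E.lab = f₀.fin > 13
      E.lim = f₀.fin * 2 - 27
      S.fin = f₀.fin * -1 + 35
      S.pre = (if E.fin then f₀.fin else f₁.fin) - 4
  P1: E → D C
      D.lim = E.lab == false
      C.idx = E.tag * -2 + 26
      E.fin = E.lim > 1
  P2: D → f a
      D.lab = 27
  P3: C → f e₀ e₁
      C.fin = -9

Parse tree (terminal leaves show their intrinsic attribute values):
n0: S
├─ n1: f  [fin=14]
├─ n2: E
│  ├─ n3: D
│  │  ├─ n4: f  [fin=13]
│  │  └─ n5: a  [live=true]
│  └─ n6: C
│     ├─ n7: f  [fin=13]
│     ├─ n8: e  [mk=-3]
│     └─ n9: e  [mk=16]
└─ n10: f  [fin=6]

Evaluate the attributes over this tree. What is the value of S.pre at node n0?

1. n1.fin = 14  [terminal]
2. n2.tag = 11  [11]
3. n2.lab = true  [f₀.fin > 13]
4. n2.lim = 1  [f₀.fin * 2 - 27]
5. n3.lim = false  [E.lab == false]
6. n4.fin = 13  [terminal]
7. n5.live = true  [terminal]
8. n3.lab = 27  [27]
9. n6.idx = 4  [E.tag * -2 + 26]
10. n7.fin = 13  [terminal]
11. n8.mk = -3  [terminal]
12. n9.mk = 16  [terminal]
13. n6.fin = -9  [-9]
14. n2.fin = false  [E.lim > 1]
15. n10.fin = 6  [terminal]
16. n0.fin = 21  [f₀.fin * -1 + 35]
17. n0.pre = 2  [(if E.fin then f₀.fin else f₁.fin) - 4]

2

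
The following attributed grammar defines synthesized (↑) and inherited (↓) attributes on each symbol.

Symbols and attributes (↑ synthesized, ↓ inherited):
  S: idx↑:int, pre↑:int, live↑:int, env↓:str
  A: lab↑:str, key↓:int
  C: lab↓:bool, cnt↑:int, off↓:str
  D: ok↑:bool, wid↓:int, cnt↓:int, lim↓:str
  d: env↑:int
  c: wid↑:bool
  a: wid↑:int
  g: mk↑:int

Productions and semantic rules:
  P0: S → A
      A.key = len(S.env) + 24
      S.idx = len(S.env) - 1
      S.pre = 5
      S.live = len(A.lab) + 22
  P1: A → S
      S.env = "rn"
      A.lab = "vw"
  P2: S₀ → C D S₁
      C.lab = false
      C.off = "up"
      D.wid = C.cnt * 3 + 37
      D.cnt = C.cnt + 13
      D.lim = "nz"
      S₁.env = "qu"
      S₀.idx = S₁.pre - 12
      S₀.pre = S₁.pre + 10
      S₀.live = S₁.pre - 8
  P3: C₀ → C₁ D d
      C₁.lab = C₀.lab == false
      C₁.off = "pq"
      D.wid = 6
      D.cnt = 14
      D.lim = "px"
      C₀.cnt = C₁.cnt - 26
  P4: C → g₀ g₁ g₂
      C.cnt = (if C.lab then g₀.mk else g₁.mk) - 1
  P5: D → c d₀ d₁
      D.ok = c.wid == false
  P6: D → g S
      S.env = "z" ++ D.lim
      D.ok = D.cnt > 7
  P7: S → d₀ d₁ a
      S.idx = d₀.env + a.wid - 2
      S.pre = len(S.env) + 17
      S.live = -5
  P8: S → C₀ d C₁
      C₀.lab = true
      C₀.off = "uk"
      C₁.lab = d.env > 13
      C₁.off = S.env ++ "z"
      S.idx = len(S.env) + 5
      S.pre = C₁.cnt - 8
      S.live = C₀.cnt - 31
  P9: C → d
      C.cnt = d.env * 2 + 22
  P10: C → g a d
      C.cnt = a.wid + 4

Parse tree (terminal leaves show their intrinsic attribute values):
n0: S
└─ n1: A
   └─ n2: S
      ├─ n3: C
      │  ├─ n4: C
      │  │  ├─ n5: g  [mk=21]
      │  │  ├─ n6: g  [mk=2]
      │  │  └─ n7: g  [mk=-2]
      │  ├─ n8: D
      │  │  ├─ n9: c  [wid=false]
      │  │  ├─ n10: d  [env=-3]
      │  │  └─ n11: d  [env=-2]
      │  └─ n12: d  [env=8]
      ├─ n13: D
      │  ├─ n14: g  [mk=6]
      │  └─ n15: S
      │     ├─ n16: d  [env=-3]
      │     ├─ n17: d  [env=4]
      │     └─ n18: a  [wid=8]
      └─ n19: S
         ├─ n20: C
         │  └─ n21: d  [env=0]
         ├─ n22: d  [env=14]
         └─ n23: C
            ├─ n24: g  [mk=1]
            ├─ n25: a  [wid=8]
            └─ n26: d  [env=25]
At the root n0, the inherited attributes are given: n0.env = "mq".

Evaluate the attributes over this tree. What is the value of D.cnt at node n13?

7

1. n0.env = "mq"  [given at root]
2. n1.key = 26  [len(S.env) + 24]
3. n2.env = "rn"  ["rn"]
4. n3.lab = false  [false]
5. n3.off = "up"  ["up"]
6. n4.lab = true  [C₀.lab == false]
7. n4.off = "pq"  ["pq"]
8. n5.mk = 21  [terminal]
9. n6.mk = 2  [terminal]
10. n7.mk = -2  [terminal]
11. n4.cnt = 20  [(if C.lab then g₀.mk else g₁.mk) - 1]
12. n8.wid = 6  [6]
13. n8.cnt = 14  [14]
14. n8.lim = "px"  ["px"]
15. n9.wid = false  [terminal]
16. n10.env = -3  [terminal]
17. n11.env = -2  [terminal]
18. n8.ok = true  [c.wid == false]
19. n12.env = 8  [terminal]
20. n3.cnt = -6  [C₁.cnt - 26]
21. n13.wid = 19  [C.cnt * 3 + 37]
22. n13.cnt = 7  [C.cnt + 13]
23. n13.lim = "nz"  ["nz"]
24. n14.mk = 6  [terminal]
25. n15.env = "znz"  ["z" ++ D.lim]
26. n16.env = -3  [terminal]
27. n17.env = 4  [terminal]
28. n18.wid = 8  [terminal]
29. n15.idx = 3  [d₀.env + a.wid - 2]
30. n15.pre = 20  [len(S.env) + 17]
31. n15.live = -5  [-5]
32. n13.ok = false  [D.cnt > 7]
33. n19.env = "qu"  ["qu"]
34. n20.lab = true  [true]
35. n20.off = "uk"  ["uk"]
36. n21.env = 0  [terminal]
37. n20.cnt = 22  [d.env * 2 + 22]
38. n22.env = 14  [terminal]
39. n23.lab = true  [d.env > 13]
40. n23.off = "quz"  [S.env ++ "z"]
41. n24.mk = 1  [terminal]
42. n25.wid = 8  [terminal]
43. n26.env = 25  [terminal]
44. n23.cnt = 12  [a.wid + 4]
45. n19.idx = 7  [len(S.env) + 5]
46. n19.pre = 4  [C₁.cnt - 8]
47. n19.live = -9  [C₀.cnt - 31]
48. n2.idx = -8  [S₁.pre - 12]
49. n2.pre = 14  [S₁.pre + 10]
50. n2.live = -4  [S₁.pre - 8]
51. n1.lab = "vw"  ["vw"]
52. n0.idx = 1  [len(S.env) - 1]
53. n0.pre = 5  [5]
54. n0.live = 24  [len(A.lab) + 22]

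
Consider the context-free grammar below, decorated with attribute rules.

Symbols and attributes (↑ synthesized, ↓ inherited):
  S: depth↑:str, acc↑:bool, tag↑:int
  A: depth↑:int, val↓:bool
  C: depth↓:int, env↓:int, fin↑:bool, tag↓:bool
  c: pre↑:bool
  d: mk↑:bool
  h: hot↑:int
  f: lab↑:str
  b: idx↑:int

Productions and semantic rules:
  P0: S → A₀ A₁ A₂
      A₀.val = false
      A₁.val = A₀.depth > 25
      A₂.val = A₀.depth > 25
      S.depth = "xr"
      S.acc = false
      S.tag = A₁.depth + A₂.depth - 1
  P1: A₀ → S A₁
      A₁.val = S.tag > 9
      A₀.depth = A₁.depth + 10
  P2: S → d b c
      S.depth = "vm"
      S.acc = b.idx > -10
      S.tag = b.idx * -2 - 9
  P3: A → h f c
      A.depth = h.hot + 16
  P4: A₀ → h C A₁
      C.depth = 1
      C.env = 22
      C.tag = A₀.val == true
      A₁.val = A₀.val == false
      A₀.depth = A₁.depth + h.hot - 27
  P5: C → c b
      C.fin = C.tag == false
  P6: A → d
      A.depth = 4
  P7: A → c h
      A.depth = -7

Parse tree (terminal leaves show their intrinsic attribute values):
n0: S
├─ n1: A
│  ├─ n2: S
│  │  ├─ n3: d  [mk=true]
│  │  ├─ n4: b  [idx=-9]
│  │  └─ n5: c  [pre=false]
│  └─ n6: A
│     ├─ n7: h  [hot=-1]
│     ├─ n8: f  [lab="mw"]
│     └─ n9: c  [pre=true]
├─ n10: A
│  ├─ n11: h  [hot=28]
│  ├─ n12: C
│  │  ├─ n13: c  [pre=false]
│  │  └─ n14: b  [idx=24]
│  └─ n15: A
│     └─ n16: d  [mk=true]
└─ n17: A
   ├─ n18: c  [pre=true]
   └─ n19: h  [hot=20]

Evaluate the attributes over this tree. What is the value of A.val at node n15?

1. n1.val = false  [false]
2. n3.mk = true  [terminal]
3. n4.idx = -9  [terminal]
4. n5.pre = false  [terminal]
5. n2.depth = "vm"  ["vm"]
6. n2.acc = true  [b.idx > -10]
7. n2.tag = 9  [b.idx * -2 - 9]
8. n6.val = false  [S.tag > 9]
9. n7.hot = -1  [terminal]
10. n8.lab = "mw"  [terminal]
11. n9.pre = true  [terminal]
12. n6.depth = 15  [h.hot + 16]
13. n1.depth = 25  [A₁.depth + 10]
14. n10.val = false  [A₀.depth > 25]
15. n11.hot = 28  [terminal]
16. n12.depth = 1  [1]
17. n12.env = 22  [22]
18. n12.tag = false  [A₀.val == true]
19. n13.pre = false  [terminal]
20. n14.idx = 24  [terminal]
21. n12.fin = true  [C.tag == false]
22. n15.val = true  [A₀.val == false]
23. n16.mk = true  [terminal]
24. n15.depth = 4  [4]
25. n10.depth = 5  [A₁.depth + h.hot - 27]
26. n17.val = false  [A₀.depth > 25]
27. n18.pre = true  [terminal]
28. n19.hot = 20  [terminal]
29. n17.depth = -7  [-7]
30. n0.depth = "xr"  ["xr"]
31. n0.acc = false  [false]
32. n0.tag = -3  [A₁.depth + A₂.depth - 1]

true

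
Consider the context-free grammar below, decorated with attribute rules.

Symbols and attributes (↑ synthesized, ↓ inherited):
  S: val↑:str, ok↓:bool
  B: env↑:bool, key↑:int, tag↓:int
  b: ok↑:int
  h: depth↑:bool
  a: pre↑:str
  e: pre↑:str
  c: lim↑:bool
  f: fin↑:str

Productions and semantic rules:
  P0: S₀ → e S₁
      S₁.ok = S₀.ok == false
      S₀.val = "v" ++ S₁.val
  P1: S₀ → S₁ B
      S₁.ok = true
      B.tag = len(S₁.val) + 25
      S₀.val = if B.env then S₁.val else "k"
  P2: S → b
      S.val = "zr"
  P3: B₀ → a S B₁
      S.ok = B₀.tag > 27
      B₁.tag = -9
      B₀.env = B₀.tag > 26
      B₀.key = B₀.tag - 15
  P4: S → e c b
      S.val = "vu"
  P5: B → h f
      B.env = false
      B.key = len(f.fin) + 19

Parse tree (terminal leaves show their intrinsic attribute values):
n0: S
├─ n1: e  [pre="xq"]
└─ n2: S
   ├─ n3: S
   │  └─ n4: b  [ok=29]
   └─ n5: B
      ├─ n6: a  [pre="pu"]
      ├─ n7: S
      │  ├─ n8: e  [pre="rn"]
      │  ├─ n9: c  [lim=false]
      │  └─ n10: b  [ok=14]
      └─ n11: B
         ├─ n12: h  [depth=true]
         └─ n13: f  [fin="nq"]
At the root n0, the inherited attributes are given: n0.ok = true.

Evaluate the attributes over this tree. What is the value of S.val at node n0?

"vzr"

1. n0.ok = true  [given at root]
2. n1.pre = "xq"  [terminal]
3. n2.ok = false  [S₀.ok == false]
4. n3.ok = true  [true]
5. n4.ok = 29  [terminal]
6. n3.val = "zr"  ["zr"]
7. n5.tag = 27  [len(S₁.val) + 25]
8. n6.pre = "pu"  [terminal]
9. n7.ok = false  [B₀.tag > 27]
10. n8.pre = "rn"  [terminal]
11. n9.lim = false  [terminal]
12. n10.ok = 14  [terminal]
13. n7.val = "vu"  ["vu"]
14. n11.tag = -9  [-9]
15. n12.depth = true  [terminal]
16. n13.fin = "nq"  [terminal]
17. n11.env = false  [false]
18. n11.key = 21  [len(f.fin) + 19]
19. n5.env = true  [B₀.tag > 26]
20. n5.key = 12  [B₀.tag - 15]
21. n2.val = "zr"  [if B.env then S₁.val else "k"]
22. n0.val = "vzr"  ["v" ++ S₁.val]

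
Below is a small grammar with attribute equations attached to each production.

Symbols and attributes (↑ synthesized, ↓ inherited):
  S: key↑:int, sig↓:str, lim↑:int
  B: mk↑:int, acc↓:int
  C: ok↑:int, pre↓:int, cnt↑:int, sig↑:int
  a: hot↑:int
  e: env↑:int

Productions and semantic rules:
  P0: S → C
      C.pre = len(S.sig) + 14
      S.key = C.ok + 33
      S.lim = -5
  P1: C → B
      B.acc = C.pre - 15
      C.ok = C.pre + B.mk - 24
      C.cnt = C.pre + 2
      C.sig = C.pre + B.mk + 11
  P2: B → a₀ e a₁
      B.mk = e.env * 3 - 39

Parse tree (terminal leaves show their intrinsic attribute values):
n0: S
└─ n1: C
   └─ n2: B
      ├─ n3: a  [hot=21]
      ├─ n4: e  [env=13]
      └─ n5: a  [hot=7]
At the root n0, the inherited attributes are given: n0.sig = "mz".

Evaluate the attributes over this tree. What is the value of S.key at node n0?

1. n0.sig = "mz"  [given at root]
2. n1.pre = 16  [len(S.sig) + 14]
3. n2.acc = 1  [C.pre - 15]
4. n3.hot = 21  [terminal]
5. n4.env = 13  [terminal]
6. n5.hot = 7  [terminal]
7. n2.mk = 0  [e.env * 3 - 39]
8. n1.ok = -8  [C.pre + B.mk - 24]
9. n1.cnt = 18  [C.pre + 2]
10. n1.sig = 27  [C.pre + B.mk + 11]
11. n0.key = 25  [C.ok + 33]
12. n0.lim = -5  [-5]

25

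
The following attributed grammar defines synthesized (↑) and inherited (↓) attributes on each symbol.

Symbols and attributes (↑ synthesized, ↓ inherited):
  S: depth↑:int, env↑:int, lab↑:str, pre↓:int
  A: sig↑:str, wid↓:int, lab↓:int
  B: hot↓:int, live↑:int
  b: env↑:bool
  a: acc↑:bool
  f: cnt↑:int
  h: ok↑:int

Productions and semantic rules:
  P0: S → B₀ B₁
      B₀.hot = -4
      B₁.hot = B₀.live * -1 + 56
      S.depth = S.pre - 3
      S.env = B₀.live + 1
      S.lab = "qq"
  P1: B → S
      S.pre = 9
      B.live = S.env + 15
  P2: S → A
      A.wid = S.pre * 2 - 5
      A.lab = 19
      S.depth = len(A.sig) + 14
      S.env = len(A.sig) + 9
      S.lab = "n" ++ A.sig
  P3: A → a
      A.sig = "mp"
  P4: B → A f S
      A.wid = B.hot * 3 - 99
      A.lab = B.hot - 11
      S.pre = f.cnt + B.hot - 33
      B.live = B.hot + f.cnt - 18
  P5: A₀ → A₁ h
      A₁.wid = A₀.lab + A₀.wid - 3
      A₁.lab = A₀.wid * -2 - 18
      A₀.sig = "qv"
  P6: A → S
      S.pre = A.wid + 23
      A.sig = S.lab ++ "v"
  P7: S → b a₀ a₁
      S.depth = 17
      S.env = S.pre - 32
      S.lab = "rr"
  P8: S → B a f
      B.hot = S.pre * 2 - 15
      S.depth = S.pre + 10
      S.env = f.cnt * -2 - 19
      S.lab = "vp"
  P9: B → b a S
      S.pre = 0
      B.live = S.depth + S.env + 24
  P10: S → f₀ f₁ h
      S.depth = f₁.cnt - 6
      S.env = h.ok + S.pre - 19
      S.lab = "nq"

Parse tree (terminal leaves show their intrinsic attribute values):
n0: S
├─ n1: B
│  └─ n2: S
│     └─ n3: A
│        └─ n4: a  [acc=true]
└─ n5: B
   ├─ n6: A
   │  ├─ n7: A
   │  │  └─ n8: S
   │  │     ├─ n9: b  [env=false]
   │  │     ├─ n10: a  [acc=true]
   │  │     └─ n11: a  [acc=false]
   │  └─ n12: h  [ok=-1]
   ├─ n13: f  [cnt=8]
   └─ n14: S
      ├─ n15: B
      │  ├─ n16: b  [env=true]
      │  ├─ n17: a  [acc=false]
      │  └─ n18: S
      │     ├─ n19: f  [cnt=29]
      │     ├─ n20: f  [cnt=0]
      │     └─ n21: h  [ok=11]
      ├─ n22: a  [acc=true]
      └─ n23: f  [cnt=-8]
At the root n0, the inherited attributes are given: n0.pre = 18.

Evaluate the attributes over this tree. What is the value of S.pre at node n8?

30

1. n0.pre = 18  [given at root]
2. n1.hot = -4  [-4]
3. n2.pre = 9  [9]
4. n3.wid = 13  [S.pre * 2 - 5]
5. n3.lab = 19  [19]
6. n4.acc = true  [terminal]
7. n3.sig = "mp"  ["mp"]
8. n2.depth = 16  [len(A.sig) + 14]
9. n2.env = 11  [len(A.sig) + 9]
10. n2.lab = "nmp"  ["n" ++ A.sig]
11. n1.live = 26  [S.env + 15]
12. n5.hot = 30  [B₀.live * -1 + 56]
13. n6.wid = -9  [B.hot * 3 - 99]
14. n6.lab = 19  [B.hot - 11]
15. n7.wid = 7  [A₀.lab + A₀.wid - 3]
16. n7.lab = 0  [A₀.wid * -2 - 18]
17. n8.pre = 30  [A.wid + 23]
18. n9.env = false  [terminal]
19. n10.acc = true  [terminal]
20. n11.acc = false  [terminal]
21. n8.depth = 17  [17]
22. n8.env = -2  [S.pre - 32]
23. n8.lab = "rr"  ["rr"]
24. n7.sig = "rrv"  [S.lab ++ "v"]
25. n12.ok = -1  [terminal]
26. n6.sig = "qv"  ["qv"]
27. n13.cnt = 8  [terminal]
28. n14.pre = 5  [f.cnt + B.hot - 33]
29. n15.hot = -5  [S.pre * 2 - 15]
30. n16.env = true  [terminal]
31. n17.acc = false  [terminal]
32. n18.pre = 0  [0]
33. n19.cnt = 29  [terminal]
34. n20.cnt = 0  [terminal]
35. n21.ok = 11  [terminal]
36. n18.depth = -6  [f₁.cnt - 6]
37. n18.env = -8  [h.ok + S.pre - 19]
38. n18.lab = "nq"  ["nq"]
39. n15.live = 10  [S.depth + S.env + 24]
40. n22.acc = true  [terminal]
41. n23.cnt = -8  [terminal]
42. n14.depth = 15  [S.pre + 10]
43. n14.env = -3  [f.cnt * -2 - 19]
44. n14.lab = "vp"  ["vp"]
45. n5.live = 20  [B.hot + f.cnt - 18]
46. n0.depth = 15  [S.pre - 3]
47. n0.env = 27  [B₀.live + 1]
48. n0.lab = "qq"  ["qq"]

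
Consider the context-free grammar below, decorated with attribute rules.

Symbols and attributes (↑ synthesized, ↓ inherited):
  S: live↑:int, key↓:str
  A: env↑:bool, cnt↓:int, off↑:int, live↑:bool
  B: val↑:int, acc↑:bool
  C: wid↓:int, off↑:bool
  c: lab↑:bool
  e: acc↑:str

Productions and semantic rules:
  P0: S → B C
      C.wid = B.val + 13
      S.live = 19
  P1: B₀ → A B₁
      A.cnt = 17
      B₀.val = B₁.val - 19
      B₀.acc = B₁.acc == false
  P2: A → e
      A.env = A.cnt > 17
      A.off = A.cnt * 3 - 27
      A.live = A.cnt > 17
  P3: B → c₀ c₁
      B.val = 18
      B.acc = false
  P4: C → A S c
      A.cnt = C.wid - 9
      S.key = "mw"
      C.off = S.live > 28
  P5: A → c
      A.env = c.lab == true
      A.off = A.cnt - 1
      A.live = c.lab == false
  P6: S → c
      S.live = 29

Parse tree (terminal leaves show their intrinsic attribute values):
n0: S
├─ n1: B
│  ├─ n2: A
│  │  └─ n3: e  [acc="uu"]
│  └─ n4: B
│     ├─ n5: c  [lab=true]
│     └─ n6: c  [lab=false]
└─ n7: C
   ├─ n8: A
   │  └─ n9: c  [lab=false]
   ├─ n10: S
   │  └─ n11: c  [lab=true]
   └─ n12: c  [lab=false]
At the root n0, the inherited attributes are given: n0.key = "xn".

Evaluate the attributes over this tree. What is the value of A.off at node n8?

1. n0.key = "xn"  [given at root]
2. n2.cnt = 17  [17]
3. n3.acc = "uu"  [terminal]
4. n2.env = false  [A.cnt > 17]
5. n2.off = 24  [A.cnt * 3 - 27]
6. n2.live = false  [A.cnt > 17]
7. n5.lab = true  [terminal]
8. n6.lab = false  [terminal]
9. n4.val = 18  [18]
10. n4.acc = false  [false]
11. n1.val = -1  [B₁.val - 19]
12. n1.acc = true  [B₁.acc == false]
13. n7.wid = 12  [B.val + 13]
14. n8.cnt = 3  [C.wid - 9]
15. n9.lab = false  [terminal]
16. n8.env = false  [c.lab == true]
17. n8.off = 2  [A.cnt - 1]
18. n8.live = true  [c.lab == false]
19. n10.key = "mw"  ["mw"]
20. n11.lab = true  [terminal]
21. n10.live = 29  [29]
22. n12.lab = false  [terminal]
23. n7.off = true  [S.live > 28]
24. n0.live = 19  [19]

2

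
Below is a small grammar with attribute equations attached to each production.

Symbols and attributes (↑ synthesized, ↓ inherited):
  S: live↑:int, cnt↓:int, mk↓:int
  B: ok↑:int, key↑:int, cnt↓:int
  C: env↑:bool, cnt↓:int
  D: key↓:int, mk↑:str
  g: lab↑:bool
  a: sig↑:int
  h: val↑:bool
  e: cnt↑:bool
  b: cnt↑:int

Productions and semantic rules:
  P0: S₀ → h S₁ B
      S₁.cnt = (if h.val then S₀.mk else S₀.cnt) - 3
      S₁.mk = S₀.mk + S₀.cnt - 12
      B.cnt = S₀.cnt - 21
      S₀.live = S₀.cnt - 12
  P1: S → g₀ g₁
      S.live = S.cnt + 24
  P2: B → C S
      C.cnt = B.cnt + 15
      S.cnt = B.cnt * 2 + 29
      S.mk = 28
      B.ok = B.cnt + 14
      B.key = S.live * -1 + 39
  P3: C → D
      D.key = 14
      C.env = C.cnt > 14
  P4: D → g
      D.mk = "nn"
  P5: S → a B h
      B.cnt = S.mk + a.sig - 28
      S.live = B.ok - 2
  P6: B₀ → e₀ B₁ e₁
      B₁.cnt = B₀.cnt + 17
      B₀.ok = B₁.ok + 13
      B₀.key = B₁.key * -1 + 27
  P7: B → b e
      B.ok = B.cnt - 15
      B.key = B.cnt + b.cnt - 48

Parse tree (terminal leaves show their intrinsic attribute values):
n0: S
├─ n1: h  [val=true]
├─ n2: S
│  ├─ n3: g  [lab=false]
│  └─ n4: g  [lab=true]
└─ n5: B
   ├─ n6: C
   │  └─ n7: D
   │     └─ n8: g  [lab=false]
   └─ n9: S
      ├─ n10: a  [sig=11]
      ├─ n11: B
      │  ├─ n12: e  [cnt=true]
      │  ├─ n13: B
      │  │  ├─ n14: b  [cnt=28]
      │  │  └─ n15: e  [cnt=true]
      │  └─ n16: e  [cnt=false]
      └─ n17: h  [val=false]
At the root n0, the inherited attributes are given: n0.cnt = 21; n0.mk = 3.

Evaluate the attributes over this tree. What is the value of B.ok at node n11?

1. n0.cnt = 21  [given at root]
2. n0.mk = 3  [given at root]
3. n1.val = true  [terminal]
4. n2.cnt = 0  [(if h.val then S₀.mk else S₀.cnt) - 3]
5. n2.mk = 12  [S₀.mk + S₀.cnt - 12]
6. n3.lab = false  [terminal]
7. n4.lab = true  [terminal]
8. n2.live = 24  [S.cnt + 24]
9. n5.cnt = 0  [S₀.cnt - 21]
10. n6.cnt = 15  [B.cnt + 15]
11. n7.key = 14  [14]
12. n8.lab = false  [terminal]
13. n7.mk = "nn"  ["nn"]
14. n6.env = true  [C.cnt > 14]
15. n9.cnt = 29  [B.cnt * 2 + 29]
16. n9.mk = 28  [28]
17. n10.sig = 11  [terminal]
18. n11.cnt = 11  [S.mk + a.sig - 28]
19. n12.cnt = true  [terminal]
20. n13.cnt = 28  [B₀.cnt + 17]
21. n14.cnt = 28  [terminal]
22. n15.cnt = true  [terminal]
23. n13.ok = 13  [B.cnt - 15]
24. n13.key = 8  [B.cnt + b.cnt - 48]
25. n16.cnt = false  [terminal]
26. n11.ok = 26  [B₁.ok + 13]
27. n11.key = 19  [B₁.key * -1 + 27]
28. n17.val = false  [terminal]
29. n9.live = 24  [B.ok - 2]
30. n5.ok = 14  [B.cnt + 14]
31. n5.key = 15  [S.live * -1 + 39]
32. n0.live = 9  [S₀.cnt - 12]

26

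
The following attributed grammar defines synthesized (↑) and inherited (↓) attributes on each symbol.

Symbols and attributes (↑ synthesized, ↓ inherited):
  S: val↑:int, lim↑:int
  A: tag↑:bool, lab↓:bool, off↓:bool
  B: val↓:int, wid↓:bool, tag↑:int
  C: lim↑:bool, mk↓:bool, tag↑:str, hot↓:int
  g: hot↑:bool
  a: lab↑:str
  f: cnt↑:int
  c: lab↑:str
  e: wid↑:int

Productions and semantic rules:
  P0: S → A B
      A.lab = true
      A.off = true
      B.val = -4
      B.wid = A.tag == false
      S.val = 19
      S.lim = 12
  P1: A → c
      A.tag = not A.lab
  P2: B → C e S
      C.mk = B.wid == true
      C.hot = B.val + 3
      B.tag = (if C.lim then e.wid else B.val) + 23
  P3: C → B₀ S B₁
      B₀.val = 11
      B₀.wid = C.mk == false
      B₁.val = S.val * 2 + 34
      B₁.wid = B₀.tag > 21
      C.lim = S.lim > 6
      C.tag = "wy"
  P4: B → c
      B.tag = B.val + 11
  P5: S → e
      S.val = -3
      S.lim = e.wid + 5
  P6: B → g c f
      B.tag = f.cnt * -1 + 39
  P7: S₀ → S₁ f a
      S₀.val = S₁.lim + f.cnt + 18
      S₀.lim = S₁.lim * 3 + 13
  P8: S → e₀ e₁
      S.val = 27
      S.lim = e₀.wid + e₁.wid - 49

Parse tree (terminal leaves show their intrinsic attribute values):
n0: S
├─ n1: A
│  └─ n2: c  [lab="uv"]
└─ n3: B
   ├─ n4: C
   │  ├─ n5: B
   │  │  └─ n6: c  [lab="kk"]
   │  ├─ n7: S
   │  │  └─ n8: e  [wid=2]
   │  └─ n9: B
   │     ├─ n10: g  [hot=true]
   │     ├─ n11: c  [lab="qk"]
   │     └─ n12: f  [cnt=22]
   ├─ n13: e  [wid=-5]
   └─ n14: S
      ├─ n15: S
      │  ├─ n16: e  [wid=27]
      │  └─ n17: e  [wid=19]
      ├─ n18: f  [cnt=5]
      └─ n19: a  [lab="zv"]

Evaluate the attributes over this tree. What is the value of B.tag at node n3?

1. n1.lab = true  [true]
2. n1.off = true  [true]
3. n2.lab = "uv"  [terminal]
4. n1.tag = false  [not A.lab]
5. n3.val = -4  [-4]
6. n3.wid = true  [A.tag == false]
7. n4.mk = true  [B.wid == true]
8. n4.hot = -1  [B.val + 3]
9. n5.val = 11  [11]
10. n5.wid = false  [C.mk == false]
11. n6.lab = "kk"  [terminal]
12. n5.tag = 22  [B.val + 11]
13. n8.wid = 2  [terminal]
14. n7.val = -3  [-3]
15. n7.lim = 7  [e.wid + 5]
16. n9.val = 28  [S.val * 2 + 34]
17. n9.wid = true  [B₀.tag > 21]
18. n10.hot = true  [terminal]
19. n11.lab = "qk"  [terminal]
20. n12.cnt = 22  [terminal]
21. n9.tag = 17  [f.cnt * -1 + 39]
22. n4.lim = true  [S.lim > 6]
23. n4.tag = "wy"  ["wy"]
24. n13.wid = -5  [terminal]
25. n16.wid = 27  [terminal]
26. n17.wid = 19  [terminal]
27. n15.val = 27  [27]
28. n15.lim = -3  [e₀.wid + e₁.wid - 49]
29. n18.cnt = 5  [terminal]
30. n19.lab = "zv"  [terminal]
31. n14.val = 20  [S₁.lim + f.cnt + 18]
32. n14.lim = 4  [S₁.lim * 3 + 13]
33. n3.tag = 18  [(if C.lim then e.wid else B.val) + 23]
34. n0.val = 19  [19]
35. n0.lim = 12  [12]

18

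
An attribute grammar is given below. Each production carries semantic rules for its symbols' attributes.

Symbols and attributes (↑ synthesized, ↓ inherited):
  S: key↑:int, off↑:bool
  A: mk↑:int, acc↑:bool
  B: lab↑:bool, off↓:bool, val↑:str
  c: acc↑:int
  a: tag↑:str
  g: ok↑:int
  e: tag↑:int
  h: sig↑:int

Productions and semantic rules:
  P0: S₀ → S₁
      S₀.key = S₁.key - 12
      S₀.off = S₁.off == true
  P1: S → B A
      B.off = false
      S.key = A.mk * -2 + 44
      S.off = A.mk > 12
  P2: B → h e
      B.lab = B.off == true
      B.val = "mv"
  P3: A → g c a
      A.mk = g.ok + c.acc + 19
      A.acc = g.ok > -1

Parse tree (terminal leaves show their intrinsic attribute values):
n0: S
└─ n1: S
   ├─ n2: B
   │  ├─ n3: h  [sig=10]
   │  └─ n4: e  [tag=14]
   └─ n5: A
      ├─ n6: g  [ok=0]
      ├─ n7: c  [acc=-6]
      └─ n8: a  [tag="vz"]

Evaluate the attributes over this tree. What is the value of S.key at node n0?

1. n2.off = false  [false]
2. n3.sig = 10  [terminal]
3. n4.tag = 14  [terminal]
4. n2.lab = false  [B.off == true]
5. n2.val = "mv"  ["mv"]
6. n6.ok = 0  [terminal]
7. n7.acc = -6  [terminal]
8. n8.tag = "vz"  [terminal]
9. n5.mk = 13  [g.ok + c.acc + 19]
10. n5.acc = true  [g.ok > -1]
11. n1.key = 18  [A.mk * -2 + 44]
12. n1.off = true  [A.mk > 12]
13. n0.key = 6  [S₁.key - 12]
14. n0.off = true  [S₁.off == true]

6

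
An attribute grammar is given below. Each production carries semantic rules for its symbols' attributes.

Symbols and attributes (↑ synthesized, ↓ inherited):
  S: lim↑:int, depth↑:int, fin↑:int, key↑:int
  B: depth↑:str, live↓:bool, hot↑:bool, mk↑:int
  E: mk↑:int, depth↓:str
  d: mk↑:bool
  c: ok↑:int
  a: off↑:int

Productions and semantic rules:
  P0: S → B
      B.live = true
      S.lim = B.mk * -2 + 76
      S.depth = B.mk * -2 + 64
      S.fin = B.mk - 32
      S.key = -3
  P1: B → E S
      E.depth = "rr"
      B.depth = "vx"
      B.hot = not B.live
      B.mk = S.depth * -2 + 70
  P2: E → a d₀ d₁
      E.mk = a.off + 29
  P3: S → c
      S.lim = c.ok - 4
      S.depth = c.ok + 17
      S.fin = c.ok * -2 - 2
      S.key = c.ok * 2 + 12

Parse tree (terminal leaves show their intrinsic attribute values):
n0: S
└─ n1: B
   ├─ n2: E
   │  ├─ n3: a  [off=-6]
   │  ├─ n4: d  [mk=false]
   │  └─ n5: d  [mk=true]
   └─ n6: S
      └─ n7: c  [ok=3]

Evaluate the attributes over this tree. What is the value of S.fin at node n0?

-2

1. n1.live = true  [true]
2. n2.depth = "rr"  ["rr"]
3. n3.off = -6  [terminal]
4. n4.mk = false  [terminal]
5. n5.mk = true  [terminal]
6. n2.mk = 23  [a.off + 29]
7. n7.ok = 3  [terminal]
8. n6.lim = -1  [c.ok - 4]
9. n6.depth = 20  [c.ok + 17]
10. n6.fin = -8  [c.ok * -2 - 2]
11. n6.key = 18  [c.ok * 2 + 12]
12. n1.depth = "vx"  ["vx"]
13. n1.hot = false  [not B.live]
14. n1.mk = 30  [S.depth * -2 + 70]
15. n0.lim = 16  [B.mk * -2 + 76]
16. n0.depth = 4  [B.mk * -2 + 64]
17. n0.fin = -2  [B.mk - 32]
18. n0.key = -3  [-3]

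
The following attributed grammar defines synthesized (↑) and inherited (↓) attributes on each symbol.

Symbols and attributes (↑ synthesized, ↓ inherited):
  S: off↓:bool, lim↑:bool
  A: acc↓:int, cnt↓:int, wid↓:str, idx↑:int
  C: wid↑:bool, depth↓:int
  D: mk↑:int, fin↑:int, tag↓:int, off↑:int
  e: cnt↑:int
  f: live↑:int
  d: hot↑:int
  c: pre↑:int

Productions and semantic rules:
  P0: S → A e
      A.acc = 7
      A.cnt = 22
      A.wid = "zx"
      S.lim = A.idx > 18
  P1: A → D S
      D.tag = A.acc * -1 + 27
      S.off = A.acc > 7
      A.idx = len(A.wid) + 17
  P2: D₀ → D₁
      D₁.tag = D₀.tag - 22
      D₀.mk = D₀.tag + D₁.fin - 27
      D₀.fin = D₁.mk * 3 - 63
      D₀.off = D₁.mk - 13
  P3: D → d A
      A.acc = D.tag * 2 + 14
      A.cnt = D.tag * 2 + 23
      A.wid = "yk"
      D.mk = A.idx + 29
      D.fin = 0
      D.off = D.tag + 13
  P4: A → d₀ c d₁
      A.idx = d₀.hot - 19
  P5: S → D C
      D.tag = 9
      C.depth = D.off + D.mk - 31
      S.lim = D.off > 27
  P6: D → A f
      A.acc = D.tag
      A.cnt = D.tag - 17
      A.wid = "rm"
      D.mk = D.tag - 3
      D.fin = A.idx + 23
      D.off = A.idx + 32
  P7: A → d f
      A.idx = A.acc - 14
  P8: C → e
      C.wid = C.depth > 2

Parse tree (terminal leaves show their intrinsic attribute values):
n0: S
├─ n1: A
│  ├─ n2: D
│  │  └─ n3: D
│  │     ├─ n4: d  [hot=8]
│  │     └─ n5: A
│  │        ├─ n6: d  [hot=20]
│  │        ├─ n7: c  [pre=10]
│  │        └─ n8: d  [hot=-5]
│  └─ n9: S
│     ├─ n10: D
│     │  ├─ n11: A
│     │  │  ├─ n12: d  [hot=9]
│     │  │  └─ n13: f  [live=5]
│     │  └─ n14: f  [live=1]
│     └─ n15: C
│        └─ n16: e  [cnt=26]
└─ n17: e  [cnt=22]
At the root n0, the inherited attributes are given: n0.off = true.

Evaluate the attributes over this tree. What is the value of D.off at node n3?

1. n0.off = true  [given at root]
2. n1.acc = 7  [7]
3. n1.cnt = 22  [22]
4. n1.wid = "zx"  ["zx"]
5. n2.tag = 20  [A.acc * -1 + 27]
6. n3.tag = -2  [D₀.tag - 22]
7. n4.hot = 8  [terminal]
8. n5.acc = 10  [D.tag * 2 + 14]
9. n5.cnt = 19  [D.tag * 2 + 23]
10. n5.wid = "yk"  ["yk"]
11. n6.hot = 20  [terminal]
12. n7.pre = 10  [terminal]
13. n8.hot = -5  [terminal]
14. n5.idx = 1  [d₀.hot - 19]
15. n3.mk = 30  [A.idx + 29]
16. n3.fin = 0  [0]
17. n3.off = 11  [D.tag + 13]
18. n2.mk = -7  [D₀.tag + D₁.fin - 27]
19. n2.fin = 27  [D₁.mk * 3 - 63]
20. n2.off = 17  [D₁.mk - 13]
21. n9.off = false  [A.acc > 7]
22. n10.tag = 9  [9]
23. n11.acc = 9  [D.tag]
24. n11.cnt = -8  [D.tag - 17]
25. n11.wid = "rm"  ["rm"]
26. n12.hot = 9  [terminal]
27. n13.live = 5  [terminal]
28. n11.idx = -5  [A.acc - 14]
29. n14.live = 1  [terminal]
30. n10.mk = 6  [D.tag - 3]
31. n10.fin = 18  [A.idx + 23]
32. n10.off = 27  [A.idx + 32]
33. n15.depth = 2  [D.off + D.mk - 31]
34. n16.cnt = 26  [terminal]
35. n15.wid = false  [C.depth > 2]
36. n9.lim = false  [D.off > 27]
37. n1.idx = 19  [len(A.wid) + 17]
38. n17.cnt = 22  [terminal]
39. n0.lim = true  [A.idx > 18]

11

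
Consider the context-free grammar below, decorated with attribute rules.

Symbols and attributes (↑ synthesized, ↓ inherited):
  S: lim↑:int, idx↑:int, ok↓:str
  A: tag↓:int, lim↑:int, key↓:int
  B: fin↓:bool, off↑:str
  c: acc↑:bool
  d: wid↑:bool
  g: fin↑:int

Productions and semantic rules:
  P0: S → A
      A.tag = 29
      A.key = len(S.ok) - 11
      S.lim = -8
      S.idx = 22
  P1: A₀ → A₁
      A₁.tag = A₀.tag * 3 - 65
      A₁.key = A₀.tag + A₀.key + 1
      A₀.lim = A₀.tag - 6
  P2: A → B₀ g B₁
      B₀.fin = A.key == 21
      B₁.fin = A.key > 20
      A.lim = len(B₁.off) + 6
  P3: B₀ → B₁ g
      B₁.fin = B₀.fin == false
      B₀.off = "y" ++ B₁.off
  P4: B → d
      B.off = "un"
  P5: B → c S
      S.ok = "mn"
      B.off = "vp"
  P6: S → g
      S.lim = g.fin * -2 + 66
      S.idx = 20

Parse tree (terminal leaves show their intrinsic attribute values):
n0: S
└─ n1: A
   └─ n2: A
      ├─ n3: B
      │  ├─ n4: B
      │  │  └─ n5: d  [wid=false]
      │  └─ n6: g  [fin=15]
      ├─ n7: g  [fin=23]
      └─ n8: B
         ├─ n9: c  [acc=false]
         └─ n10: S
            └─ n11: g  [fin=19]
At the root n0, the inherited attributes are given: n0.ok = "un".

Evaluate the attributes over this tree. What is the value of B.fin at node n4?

false

1. n0.ok = "un"  [given at root]
2. n1.tag = 29  [29]
3. n1.key = -9  [len(S.ok) - 11]
4. n2.tag = 22  [A₀.tag * 3 - 65]
5. n2.key = 21  [A₀.tag + A₀.key + 1]
6. n3.fin = true  [A.key == 21]
7. n4.fin = false  [B₀.fin == false]
8. n5.wid = false  [terminal]
9. n4.off = "un"  ["un"]
10. n6.fin = 15  [terminal]
11. n3.off = "yun"  ["y" ++ B₁.off]
12. n7.fin = 23  [terminal]
13. n8.fin = true  [A.key > 20]
14. n9.acc = false  [terminal]
15. n10.ok = "mn"  ["mn"]
16. n11.fin = 19  [terminal]
17. n10.lim = 28  [g.fin * -2 + 66]
18. n10.idx = 20  [20]
19. n8.off = "vp"  ["vp"]
20. n2.lim = 8  [len(B₁.off) + 6]
21. n1.lim = 23  [A₀.tag - 6]
22. n0.lim = -8  [-8]
23. n0.idx = 22  [22]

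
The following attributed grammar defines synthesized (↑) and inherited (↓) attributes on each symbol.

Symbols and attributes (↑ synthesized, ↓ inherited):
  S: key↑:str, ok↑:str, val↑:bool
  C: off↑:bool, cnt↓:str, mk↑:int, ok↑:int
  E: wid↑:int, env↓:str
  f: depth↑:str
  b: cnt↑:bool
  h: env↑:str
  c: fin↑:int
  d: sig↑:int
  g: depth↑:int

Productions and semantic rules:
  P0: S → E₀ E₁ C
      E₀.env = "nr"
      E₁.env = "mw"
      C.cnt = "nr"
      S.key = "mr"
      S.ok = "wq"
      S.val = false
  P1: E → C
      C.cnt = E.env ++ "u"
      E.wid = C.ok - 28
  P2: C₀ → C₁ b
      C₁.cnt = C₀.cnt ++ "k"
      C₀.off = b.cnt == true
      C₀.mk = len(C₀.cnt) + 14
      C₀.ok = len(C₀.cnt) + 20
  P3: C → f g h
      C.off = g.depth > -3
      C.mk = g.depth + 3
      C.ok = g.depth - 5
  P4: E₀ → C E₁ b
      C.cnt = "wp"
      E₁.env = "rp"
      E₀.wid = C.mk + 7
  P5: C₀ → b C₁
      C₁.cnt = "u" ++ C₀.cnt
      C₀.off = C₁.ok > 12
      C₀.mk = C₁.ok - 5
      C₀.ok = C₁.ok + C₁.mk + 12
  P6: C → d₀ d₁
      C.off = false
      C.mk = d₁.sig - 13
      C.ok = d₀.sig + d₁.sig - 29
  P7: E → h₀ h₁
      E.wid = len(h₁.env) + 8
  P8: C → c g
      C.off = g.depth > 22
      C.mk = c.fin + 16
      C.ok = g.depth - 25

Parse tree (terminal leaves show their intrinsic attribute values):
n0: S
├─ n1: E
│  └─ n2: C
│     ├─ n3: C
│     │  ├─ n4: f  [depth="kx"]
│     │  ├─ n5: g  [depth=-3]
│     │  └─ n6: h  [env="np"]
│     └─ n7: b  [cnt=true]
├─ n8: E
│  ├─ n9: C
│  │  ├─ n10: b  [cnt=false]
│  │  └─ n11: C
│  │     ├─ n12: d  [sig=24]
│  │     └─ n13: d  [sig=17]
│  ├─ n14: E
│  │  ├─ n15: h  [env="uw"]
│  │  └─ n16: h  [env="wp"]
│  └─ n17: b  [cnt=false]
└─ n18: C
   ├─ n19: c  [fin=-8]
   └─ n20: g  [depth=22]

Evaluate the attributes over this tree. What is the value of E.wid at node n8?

14

1. n1.env = "nr"  ["nr"]
2. n2.cnt = "nru"  [E.env ++ "u"]
3. n3.cnt = "nruk"  [C₀.cnt ++ "k"]
4. n4.depth = "kx"  [terminal]
5. n5.depth = -3  [terminal]
6. n6.env = "np"  [terminal]
7. n3.off = false  [g.depth > -3]
8. n3.mk = 0  [g.depth + 3]
9. n3.ok = -8  [g.depth - 5]
10. n7.cnt = true  [terminal]
11. n2.off = true  [b.cnt == true]
12. n2.mk = 17  [len(C₀.cnt) + 14]
13. n2.ok = 23  [len(C₀.cnt) + 20]
14. n1.wid = -5  [C.ok - 28]
15. n8.env = "mw"  ["mw"]
16. n9.cnt = "wp"  ["wp"]
17. n10.cnt = false  [terminal]
18. n11.cnt = "uwp"  ["u" ++ C₀.cnt]
19. n12.sig = 24  [terminal]
20. n13.sig = 17  [terminal]
21. n11.off = false  [false]
22. n11.mk = 4  [d₁.sig - 13]
23. n11.ok = 12  [d₀.sig + d₁.sig - 29]
24. n9.off = false  [C₁.ok > 12]
25. n9.mk = 7  [C₁.ok - 5]
26. n9.ok = 28  [C₁.ok + C₁.mk + 12]
27. n14.env = "rp"  ["rp"]
28. n15.env = "uw"  [terminal]
29. n16.env = "wp"  [terminal]
30. n14.wid = 10  [len(h₁.env) + 8]
31. n17.cnt = false  [terminal]
32. n8.wid = 14  [C.mk + 7]
33. n18.cnt = "nr"  ["nr"]
34. n19.fin = -8  [terminal]
35. n20.depth = 22  [terminal]
36. n18.off = false  [g.depth > 22]
37. n18.mk = 8  [c.fin + 16]
38. n18.ok = -3  [g.depth - 25]
39. n0.key = "mr"  ["mr"]
40. n0.ok = "wq"  ["wq"]
41. n0.val = false  [false]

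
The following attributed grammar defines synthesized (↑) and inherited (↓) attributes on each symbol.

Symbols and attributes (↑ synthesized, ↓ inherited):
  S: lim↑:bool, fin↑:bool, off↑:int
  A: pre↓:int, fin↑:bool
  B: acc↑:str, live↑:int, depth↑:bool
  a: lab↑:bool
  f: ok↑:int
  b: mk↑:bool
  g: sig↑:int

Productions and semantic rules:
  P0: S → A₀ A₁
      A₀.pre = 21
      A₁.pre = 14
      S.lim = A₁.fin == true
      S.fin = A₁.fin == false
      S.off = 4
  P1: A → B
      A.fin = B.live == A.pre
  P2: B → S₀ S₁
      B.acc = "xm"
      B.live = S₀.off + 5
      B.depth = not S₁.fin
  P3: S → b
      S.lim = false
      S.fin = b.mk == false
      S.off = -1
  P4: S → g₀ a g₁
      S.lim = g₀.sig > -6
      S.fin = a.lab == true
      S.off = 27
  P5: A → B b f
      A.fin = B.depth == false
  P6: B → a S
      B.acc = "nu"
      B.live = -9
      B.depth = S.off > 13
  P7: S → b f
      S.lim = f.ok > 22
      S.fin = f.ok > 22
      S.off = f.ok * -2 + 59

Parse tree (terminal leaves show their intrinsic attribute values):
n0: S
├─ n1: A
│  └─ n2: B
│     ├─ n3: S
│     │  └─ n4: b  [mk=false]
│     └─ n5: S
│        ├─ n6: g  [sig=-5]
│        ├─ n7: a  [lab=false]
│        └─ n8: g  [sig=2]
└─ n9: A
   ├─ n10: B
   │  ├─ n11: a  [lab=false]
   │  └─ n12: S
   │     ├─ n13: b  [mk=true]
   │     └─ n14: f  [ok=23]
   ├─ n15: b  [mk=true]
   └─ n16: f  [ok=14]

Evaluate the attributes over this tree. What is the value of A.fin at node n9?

1. n1.pre = 21  [21]
2. n4.mk = false  [terminal]
3. n3.lim = false  [false]
4. n3.fin = true  [b.mk == false]
5. n3.off = -1  [-1]
6. n6.sig = -5  [terminal]
7. n7.lab = false  [terminal]
8. n8.sig = 2  [terminal]
9. n5.lim = true  [g₀.sig > -6]
10. n5.fin = false  [a.lab == true]
11. n5.off = 27  [27]
12. n2.acc = "xm"  ["xm"]
13. n2.live = 4  [S₀.off + 5]
14. n2.depth = true  [not S₁.fin]
15. n1.fin = false  [B.live == A.pre]
16. n9.pre = 14  [14]
17. n11.lab = false  [terminal]
18. n13.mk = true  [terminal]
19. n14.ok = 23  [terminal]
20. n12.lim = true  [f.ok > 22]
21. n12.fin = true  [f.ok > 22]
22. n12.off = 13  [f.ok * -2 + 59]
23. n10.acc = "nu"  ["nu"]
24. n10.live = -9  [-9]
25. n10.depth = false  [S.off > 13]
26. n15.mk = true  [terminal]
27. n16.ok = 14  [terminal]
28. n9.fin = true  [B.depth == false]
29. n0.lim = true  [A₁.fin == true]
30. n0.fin = false  [A₁.fin == false]
31. n0.off = 4  [4]

true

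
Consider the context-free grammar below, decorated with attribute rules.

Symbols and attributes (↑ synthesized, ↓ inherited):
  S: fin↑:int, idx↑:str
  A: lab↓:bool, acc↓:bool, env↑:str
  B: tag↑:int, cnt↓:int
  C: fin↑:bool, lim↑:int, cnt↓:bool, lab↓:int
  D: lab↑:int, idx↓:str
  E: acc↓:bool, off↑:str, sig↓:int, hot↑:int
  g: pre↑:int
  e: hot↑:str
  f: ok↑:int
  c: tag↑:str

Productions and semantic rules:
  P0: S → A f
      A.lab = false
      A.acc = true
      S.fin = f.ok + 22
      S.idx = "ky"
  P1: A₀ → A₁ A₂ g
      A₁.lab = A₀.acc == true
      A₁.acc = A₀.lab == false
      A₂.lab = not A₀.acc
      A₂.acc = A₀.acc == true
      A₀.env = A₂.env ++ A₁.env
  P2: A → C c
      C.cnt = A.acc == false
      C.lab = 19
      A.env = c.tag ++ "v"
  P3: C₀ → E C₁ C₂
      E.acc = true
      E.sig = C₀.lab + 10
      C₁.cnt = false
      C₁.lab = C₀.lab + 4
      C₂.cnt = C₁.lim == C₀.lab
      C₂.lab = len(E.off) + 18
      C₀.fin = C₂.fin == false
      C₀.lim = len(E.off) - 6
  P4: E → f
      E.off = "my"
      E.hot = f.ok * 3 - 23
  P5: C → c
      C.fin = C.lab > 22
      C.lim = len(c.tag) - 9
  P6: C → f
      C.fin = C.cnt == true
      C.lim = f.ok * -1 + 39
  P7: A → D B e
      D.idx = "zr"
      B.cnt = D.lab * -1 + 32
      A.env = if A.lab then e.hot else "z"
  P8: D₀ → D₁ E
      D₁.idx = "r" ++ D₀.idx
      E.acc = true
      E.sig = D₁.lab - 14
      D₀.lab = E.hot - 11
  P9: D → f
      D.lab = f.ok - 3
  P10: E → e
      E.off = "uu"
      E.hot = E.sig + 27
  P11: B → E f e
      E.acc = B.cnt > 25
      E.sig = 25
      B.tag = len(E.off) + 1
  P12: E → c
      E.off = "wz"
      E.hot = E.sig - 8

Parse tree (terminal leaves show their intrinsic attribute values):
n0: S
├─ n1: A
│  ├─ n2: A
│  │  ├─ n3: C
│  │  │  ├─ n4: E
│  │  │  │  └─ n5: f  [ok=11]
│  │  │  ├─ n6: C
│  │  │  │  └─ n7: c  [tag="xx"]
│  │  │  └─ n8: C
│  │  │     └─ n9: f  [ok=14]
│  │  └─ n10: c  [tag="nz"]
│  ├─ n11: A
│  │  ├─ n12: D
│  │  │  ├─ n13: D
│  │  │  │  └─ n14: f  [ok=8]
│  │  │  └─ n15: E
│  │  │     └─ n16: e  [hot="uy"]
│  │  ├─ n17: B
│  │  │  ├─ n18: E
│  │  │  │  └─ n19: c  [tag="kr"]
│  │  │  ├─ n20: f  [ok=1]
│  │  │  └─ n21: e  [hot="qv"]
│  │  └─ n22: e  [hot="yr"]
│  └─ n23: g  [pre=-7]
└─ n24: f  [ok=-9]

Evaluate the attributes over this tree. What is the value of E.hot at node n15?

1. n1.lab = false  [false]
2. n1.acc = true  [true]
3. n2.lab = true  [A₀.acc == true]
4. n2.acc = true  [A₀.lab == false]
5. n3.cnt = false  [A.acc == false]
6. n3.lab = 19  [19]
7. n4.acc = true  [true]
8. n4.sig = 29  [C₀.lab + 10]
9. n5.ok = 11  [terminal]
10. n4.off = "my"  ["my"]
11. n4.hot = 10  [f.ok * 3 - 23]
12. n6.cnt = false  [false]
13. n6.lab = 23  [C₀.lab + 4]
14. n7.tag = "xx"  [terminal]
15. n6.fin = true  [C.lab > 22]
16. n6.lim = -7  [len(c.tag) - 9]
17. n8.cnt = false  [C₁.lim == C₀.lab]
18. n8.lab = 20  [len(E.off) + 18]
19. n9.ok = 14  [terminal]
20. n8.fin = false  [C.cnt == true]
21. n8.lim = 25  [f.ok * -1 + 39]
22. n3.fin = true  [C₂.fin == false]
23. n3.lim = -4  [len(E.off) - 6]
24. n10.tag = "nz"  [terminal]
25. n2.env = "nzv"  [c.tag ++ "v"]
26. n11.lab = false  [not A₀.acc]
27. n11.acc = true  [A₀.acc == true]
28. n12.idx = "zr"  ["zr"]
29. n13.idx = "rzr"  ["r" ++ D₀.idx]
30. n14.ok = 8  [terminal]
31. n13.lab = 5  [f.ok - 3]
32. n15.acc = true  [true]
33. n15.sig = -9  [D₁.lab - 14]
34. n16.hot = "uy"  [terminal]
35. n15.off = "uu"  ["uu"]
36. n15.hot = 18  [E.sig + 27]
37. n12.lab = 7  [E.hot - 11]
38. n17.cnt = 25  [D.lab * -1 + 32]
39. n18.acc = false  [B.cnt > 25]
40. n18.sig = 25  [25]
41. n19.tag = "kr"  [terminal]
42. n18.off = "wz"  ["wz"]
43. n18.hot = 17  [E.sig - 8]
44. n20.ok = 1  [terminal]
45. n21.hot = "qv"  [terminal]
46. n17.tag = 3  [len(E.off) + 1]
47. n22.hot = "yr"  [terminal]
48. n11.env = "z"  [if A.lab then e.hot else "z"]
49. n23.pre = -7  [terminal]
50. n1.env = "znzv"  [A₂.env ++ A₁.env]
51. n24.ok = -9  [terminal]
52. n0.fin = 13  [f.ok + 22]
53. n0.idx = "ky"  ["ky"]

18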